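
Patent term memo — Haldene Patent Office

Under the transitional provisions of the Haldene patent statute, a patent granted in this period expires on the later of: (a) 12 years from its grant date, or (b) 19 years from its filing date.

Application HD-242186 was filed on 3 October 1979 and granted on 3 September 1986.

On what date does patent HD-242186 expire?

(a) grant + 12 years → 3 September 1998.
(b) filing + 19 years → 3 October 1998.
Later of the two: 3 October 1998.

October 3, 1998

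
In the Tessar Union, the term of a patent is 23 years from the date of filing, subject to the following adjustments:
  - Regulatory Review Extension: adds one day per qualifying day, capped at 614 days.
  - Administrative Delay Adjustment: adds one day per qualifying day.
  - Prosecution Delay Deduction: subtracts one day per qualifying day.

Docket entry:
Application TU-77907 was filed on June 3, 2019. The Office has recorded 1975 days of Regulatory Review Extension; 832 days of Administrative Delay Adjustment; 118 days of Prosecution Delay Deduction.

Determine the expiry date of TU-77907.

January 21, 2046

Base term: filing date + 23 years → 3 June 2042.
Regulatory Review Extension: 1975 days claimed exceeds the 614-day cap, so +614 days → 7 February 2044.
Administrative Delay Adjustment: +832 days → 19 May 2046.
Prosecution Delay Deduction: −118 days → 21 January 2046.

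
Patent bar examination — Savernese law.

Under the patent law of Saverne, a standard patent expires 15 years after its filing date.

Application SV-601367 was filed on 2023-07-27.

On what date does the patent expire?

July 27, 2038

Filing date + 15 years → 27 July 2038.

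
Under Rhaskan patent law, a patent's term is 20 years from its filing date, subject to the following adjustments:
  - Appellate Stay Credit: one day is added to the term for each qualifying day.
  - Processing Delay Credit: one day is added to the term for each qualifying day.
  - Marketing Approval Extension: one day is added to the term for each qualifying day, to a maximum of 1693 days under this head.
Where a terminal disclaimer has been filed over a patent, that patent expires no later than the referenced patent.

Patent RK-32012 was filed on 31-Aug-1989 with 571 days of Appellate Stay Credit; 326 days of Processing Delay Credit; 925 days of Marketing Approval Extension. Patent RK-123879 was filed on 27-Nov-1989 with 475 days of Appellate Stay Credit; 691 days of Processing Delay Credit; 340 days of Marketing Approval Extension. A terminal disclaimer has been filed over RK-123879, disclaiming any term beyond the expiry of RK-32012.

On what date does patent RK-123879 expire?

January 11, 2014

Natural term of RK-123879:
  Base: filing + 20 years → 27 November 2009.
  Appellate Stay Credit: +475 days → 17 March 2011.
  Processing Delay Credit: +691 days → 5 February 2013.
  Marketing Approval Extension: 340 days (within the 1693-day cap) → +340 days → 11 January 2014.
Expiry of referenced patent RK-32012:
  Base: filing + 20 years → 31 August 2009.
  Appellate Stay Credit: +571 days → 25 March 2011.
  Processing Delay Credit: +326 days → 14 February 2012.
  Marketing Approval Extension: 925 days (within the 1693-day cap) → +925 days → 27 August 2014.
Terminal disclaimer: RK-123879 expires on the earlier of 11 January 2014 and 27 August 2014.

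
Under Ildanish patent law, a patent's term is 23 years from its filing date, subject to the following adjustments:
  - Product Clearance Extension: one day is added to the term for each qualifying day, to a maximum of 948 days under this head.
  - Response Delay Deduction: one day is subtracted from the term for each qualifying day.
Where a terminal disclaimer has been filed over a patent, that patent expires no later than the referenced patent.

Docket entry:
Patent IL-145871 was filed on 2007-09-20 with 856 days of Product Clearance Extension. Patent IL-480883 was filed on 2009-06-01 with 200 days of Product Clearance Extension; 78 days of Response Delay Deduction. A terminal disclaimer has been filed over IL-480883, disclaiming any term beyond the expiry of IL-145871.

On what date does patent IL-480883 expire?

Natural term of IL-480883:
  Base: filing + 23 years → 1 June 2032.
  Product Clearance Extension: 200 days (within the 948-day cap) → +200 days → 18 December 2032.
  Response Delay Deduction: −78 days → 1 October 2032.
Expiry of referenced patent IL-145871:
  Base: filing + 23 years → 20 September 2030.
  Product Clearance Extension: 856 days (within the 948-day cap) → +856 days → 23 January 2033.
Terminal disclaimer: IL-480883 expires on the earlier of 1 October 2032 and 23 January 2033.

2032-10-01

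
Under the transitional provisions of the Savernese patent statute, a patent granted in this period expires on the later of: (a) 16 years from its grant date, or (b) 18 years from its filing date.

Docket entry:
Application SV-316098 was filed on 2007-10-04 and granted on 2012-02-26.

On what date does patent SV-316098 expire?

February 26, 2028

(a) grant + 16 years → 26 February 2028.
(b) filing + 18 years → 4 October 2025.
Later of the two: 26 February 2028.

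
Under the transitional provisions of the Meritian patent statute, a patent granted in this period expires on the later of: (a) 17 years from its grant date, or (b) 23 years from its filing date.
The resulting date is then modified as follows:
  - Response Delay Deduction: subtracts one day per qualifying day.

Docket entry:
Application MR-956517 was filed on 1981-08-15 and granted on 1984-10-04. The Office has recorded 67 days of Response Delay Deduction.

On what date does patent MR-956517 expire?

(a) grant + 17 years → 4 October 2001.
(b) filing + 23 years → 15 August 2004.
Later of the two: 15 August 2004.
Response Delay Deduction: −67 days → 9 June 2004.

2004-06-09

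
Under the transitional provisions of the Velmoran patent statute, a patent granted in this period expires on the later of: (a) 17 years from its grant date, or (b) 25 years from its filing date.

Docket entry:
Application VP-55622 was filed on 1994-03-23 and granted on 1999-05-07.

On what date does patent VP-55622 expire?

March 23, 2019

(a) grant + 17 years → 7 May 2016.
(b) filing + 25 years → 23 March 2019.
Later of the two: 23 March 2019.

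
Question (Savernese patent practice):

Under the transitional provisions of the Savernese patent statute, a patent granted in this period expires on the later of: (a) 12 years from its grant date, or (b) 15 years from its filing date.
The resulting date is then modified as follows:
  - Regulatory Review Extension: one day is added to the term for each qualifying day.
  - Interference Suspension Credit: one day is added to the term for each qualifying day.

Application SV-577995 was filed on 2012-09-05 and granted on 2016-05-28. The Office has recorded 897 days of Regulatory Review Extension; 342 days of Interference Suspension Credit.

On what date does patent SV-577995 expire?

2031-10-19

(a) grant + 12 years → 28 May 2028.
(b) filing + 15 years → 5 September 2027.
Later of the two: 28 May 2028.
Regulatory Review Extension: +897 days → 11 November 2030.
Interference Suspension Credit: +342 days → 19 October 2031.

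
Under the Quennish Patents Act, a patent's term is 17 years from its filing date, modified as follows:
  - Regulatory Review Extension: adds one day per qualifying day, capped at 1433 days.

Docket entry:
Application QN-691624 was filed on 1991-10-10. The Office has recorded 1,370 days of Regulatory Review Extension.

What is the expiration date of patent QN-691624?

2012-07-11

Base term: filing date + 17 years → 10 October 2008.
Regulatory Review Extension: 1370 days (within the 1433-day cap) → +1370 days → 11 July 2012.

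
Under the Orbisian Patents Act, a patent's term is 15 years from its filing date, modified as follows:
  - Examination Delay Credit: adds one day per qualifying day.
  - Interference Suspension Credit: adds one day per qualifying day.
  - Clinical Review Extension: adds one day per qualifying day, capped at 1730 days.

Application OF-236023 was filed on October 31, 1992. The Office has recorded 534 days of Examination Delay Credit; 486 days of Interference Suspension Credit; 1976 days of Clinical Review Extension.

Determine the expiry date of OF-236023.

May 12, 2015

Base term: filing date + 15 years → 31 October 2007.
Examination Delay Credit: +534 days → 17 April 2009.
Interference Suspension Credit: +486 days → 16 August 2010.
Clinical Review Extension: 1976 days claimed exceeds the 1730-day cap, so +1730 days → 12 May 2015.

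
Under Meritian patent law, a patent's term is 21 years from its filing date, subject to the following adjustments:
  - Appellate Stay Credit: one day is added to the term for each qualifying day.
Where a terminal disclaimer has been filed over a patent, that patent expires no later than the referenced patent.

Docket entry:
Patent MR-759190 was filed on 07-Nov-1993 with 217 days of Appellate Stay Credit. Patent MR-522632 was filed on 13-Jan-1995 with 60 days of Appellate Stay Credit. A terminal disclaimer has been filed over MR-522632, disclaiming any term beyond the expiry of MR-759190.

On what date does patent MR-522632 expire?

June 12, 2015

Natural term of MR-522632:
  Base: filing + 21 years → 13 January 2016.
  Appellate Stay Credit: +60 days → 13 March 2016.
Expiry of referenced patent MR-759190:
  Base: filing + 21 years → 7 November 2014.
  Appellate Stay Credit: +217 days → 12 June 2015.
Terminal disclaimer: MR-522632 expires on the earlier of 13 March 2016 and 12 June 2015.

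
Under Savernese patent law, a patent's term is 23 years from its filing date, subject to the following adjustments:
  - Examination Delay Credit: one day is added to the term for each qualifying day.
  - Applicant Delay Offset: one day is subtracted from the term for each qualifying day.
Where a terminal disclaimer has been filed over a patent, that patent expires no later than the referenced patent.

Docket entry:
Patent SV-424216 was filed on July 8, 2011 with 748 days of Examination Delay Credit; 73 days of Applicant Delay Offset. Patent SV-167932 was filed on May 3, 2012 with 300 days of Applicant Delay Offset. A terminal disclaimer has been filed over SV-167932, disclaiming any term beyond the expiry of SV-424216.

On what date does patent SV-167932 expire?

Natural term of SV-167932:
  Base: filing + 23 years → 3 May 2035.
  Applicant Delay Offset: −300 days → 7 July 2034.
Expiry of referenced patent SV-424216:
  Base: filing + 23 years → 8 July 2034.
  Examination Delay Credit: +748 days → 25 July 2036.
  Applicant Delay Offset: −73 days → 13 May 2036.
Terminal disclaimer: SV-167932 expires on the earlier of 7 July 2034 and 13 May 2036.

July 7, 2034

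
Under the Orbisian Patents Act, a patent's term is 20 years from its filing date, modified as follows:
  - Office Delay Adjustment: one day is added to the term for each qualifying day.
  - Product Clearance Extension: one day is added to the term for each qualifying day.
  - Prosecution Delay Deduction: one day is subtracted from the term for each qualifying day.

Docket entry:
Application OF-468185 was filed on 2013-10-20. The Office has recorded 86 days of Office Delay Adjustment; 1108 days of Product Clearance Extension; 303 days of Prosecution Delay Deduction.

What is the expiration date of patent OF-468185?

March 29, 2036

Base term: filing date + 20 years → 20 October 2033.
Office Delay Adjustment: +86 days → 14 January 2034.
Product Clearance Extension: +1108 days → 26 January 2037.
Prosecution Delay Deduction: −303 days → 29 March 2036.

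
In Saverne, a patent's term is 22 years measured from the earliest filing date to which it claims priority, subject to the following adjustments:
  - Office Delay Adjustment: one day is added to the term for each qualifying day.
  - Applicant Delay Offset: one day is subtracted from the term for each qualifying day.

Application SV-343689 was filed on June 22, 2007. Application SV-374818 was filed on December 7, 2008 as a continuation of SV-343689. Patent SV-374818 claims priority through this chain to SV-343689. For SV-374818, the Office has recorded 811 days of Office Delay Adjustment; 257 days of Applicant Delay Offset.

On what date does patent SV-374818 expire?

Earliest priority filing: 22 June 2007.
Base term: 22 June 2007 + 22 years → 22 June 2029.
Office Delay Adjustment: +811 days → 11 September 2031.
Applicant Delay Offset: −257 days → 28 December 2030.

December 28, 2030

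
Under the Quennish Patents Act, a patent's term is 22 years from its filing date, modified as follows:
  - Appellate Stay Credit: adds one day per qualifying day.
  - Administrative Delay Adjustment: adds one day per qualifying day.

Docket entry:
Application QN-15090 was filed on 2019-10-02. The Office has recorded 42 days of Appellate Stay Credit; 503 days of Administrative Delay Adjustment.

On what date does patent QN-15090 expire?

Base term: filing date + 22 years → 2 October 2041.
Appellate Stay Credit: +42 days → 13 November 2041.
Administrative Delay Adjustment: +503 days → 31 March 2043.

2043-03-31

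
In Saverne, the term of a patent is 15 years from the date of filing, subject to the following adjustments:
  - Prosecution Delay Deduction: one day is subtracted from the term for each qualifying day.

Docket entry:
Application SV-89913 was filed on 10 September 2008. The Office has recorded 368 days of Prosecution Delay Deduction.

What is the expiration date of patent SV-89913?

Base term: filing date + 15 years → 10 September 2023.
Prosecution Delay Deduction: −368 days → 7 September 2022.

2022-09-07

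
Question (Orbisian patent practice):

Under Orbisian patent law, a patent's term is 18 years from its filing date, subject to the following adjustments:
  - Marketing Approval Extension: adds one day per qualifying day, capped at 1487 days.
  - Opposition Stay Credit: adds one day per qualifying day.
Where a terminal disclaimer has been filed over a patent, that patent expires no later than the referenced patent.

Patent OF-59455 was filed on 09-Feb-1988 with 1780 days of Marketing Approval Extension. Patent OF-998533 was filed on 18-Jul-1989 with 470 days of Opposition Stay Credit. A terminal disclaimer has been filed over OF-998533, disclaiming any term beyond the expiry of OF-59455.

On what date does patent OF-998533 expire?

Natural term of OF-998533:
  Base: filing + 18 years → 18 July 2007.
  Opposition Stay Credit: +470 days → 30 October 2008.
Expiry of referenced patent OF-59455:
  Base: filing + 18 years → 9 February 2006.
  Marketing Approval Extension: 1780 days claimed exceeds the 1487-day cap, so +1487 days → 7 March 2010.
Terminal disclaimer: OF-998533 expires on the earlier of 30 October 2008 and 7 March 2010.

2008-10-30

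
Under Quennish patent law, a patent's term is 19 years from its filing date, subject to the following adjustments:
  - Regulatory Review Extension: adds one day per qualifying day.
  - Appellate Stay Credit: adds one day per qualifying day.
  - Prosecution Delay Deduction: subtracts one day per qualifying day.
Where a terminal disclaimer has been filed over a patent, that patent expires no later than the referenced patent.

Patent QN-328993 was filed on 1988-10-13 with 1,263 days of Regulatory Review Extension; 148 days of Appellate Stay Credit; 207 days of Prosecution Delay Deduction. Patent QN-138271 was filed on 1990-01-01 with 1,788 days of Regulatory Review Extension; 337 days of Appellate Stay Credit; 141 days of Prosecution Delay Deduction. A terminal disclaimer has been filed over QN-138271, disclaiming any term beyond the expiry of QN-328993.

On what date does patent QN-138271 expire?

2011-01-29

Natural term of QN-138271:
  Base: filing + 19 years → 1 January 2009.
  Regulatory Review Extension: +1788 days → 24 November 2013.
  Appellate Stay Credit: +337 days → 27 October 2014.
  Prosecution Delay Deduction: −141 days → 8 June 2014.
Expiry of referenced patent QN-328993:
  Base: filing + 19 years → 13 October 2007.
  Regulatory Review Extension: +1263 days → 29 March 2011.
  Appellate Stay Credit: +148 days → 24 August 2011.
  Prosecution Delay Deduction: −207 days → 29 January 2011.
Terminal disclaimer: QN-138271 expires on the earlier of 8 June 2014 and 29 January 2011.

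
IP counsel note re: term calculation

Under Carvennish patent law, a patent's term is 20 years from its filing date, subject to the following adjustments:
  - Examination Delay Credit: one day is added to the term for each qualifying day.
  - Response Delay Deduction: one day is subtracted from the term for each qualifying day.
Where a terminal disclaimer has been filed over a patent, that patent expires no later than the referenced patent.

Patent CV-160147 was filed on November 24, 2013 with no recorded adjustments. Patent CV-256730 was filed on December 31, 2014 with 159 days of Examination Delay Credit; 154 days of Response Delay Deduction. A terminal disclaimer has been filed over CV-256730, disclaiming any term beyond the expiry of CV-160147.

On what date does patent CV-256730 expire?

Natural term of CV-256730:
  Base: filing + 20 years → 31 December 2034.
  Examination Delay Credit: +159 days → 8 June 2035.
  Response Delay Deduction: −154 days → 5 January 2035.
Expiry of referenced patent CV-160147:
  Base: filing + 20 years → 24 November 2033.
Terminal disclaimer: CV-256730 expires on the earlier of 5 January 2035 and 24 November 2033.

November 24, 2033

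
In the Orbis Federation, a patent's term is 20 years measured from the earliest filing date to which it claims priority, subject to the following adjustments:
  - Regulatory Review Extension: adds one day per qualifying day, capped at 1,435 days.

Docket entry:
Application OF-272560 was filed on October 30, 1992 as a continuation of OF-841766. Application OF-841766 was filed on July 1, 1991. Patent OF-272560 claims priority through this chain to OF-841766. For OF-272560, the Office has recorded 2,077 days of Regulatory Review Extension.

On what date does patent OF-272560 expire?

Earliest priority filing: 1 July 1991.
Base term: 1 July 1991 + 20 years → 1 July 2011.
Regulatory Review Extension: 2077 days claimed exceeds the 1435-day cap, so +1435 days → 5 June 2015.

June 5, 2015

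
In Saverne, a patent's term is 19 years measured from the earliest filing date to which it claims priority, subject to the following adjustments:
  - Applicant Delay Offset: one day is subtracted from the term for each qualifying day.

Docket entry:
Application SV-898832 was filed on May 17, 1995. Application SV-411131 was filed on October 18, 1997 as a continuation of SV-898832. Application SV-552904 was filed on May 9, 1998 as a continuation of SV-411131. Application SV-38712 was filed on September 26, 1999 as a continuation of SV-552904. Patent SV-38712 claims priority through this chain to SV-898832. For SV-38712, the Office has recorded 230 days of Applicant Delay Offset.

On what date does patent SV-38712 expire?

Earliest priority filing: 17 May 1995.
Base term: 17 May 1995 + 19 years → 17 May 2014.
Applicant Delay Offset: −230 days → 29 September 2013.

2013-09-29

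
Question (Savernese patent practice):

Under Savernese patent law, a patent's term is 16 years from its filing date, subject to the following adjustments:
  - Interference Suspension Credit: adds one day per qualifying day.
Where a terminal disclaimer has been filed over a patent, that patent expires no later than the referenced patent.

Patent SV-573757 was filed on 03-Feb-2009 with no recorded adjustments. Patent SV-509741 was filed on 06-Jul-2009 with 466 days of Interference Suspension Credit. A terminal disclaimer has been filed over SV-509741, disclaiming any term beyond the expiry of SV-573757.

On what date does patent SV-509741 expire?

Natural term of SV-509741:
  Base: filing + 16 years → 6 July 2025.
  Interference Suspension Credit: +466 days → 15 October 2026.
Expiry of referenced patent SV-573757:
  Base: filing + 16 years → 3 February 2025.
Terminal disclaimer: SV-509741 expires on the earlier of 15 October 2026 and 3 February 2025.

February 3, 2025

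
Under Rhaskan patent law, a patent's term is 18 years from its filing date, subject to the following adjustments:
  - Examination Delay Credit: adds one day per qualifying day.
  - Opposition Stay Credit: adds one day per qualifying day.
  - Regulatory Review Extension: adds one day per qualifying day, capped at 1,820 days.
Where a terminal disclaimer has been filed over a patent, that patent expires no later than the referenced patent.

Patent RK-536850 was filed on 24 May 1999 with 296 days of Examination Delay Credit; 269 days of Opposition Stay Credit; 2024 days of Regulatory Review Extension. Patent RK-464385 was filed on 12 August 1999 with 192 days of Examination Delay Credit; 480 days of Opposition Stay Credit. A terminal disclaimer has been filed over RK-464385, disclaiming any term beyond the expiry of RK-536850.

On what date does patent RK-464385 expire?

June 15, 2019

Natural term of RK-464385:
  Base: filing + 18 years → 12 August 2017.
  Examination Delay Credit: +192 days → 20 February 2018.
  Opposition Stay Credit: +480 days → 15 June 2019.
Expiry of referenced patent RK-536850:
  Base: filing + 18 years → 24 May 2017.
  Examination Delay Credit: +296 days → 16 March 2018.
  Opposition Stay Credit: +269 days → 10 December 2018.
  Regulatory Review Extension: 2024 days claimed exceeds the 1820-day cap, so +1820 days → 4 December 2023.
Terminal disclaimer: RK-464385 expires on the earlier of 15 June 2019 and 4 December 2023.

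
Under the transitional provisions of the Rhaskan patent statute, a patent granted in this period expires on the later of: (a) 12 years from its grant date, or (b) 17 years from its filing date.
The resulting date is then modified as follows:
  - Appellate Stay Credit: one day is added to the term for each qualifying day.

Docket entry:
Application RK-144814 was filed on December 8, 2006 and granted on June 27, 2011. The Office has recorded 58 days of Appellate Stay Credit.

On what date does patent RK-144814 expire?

(a) grant + 12 years → 27 June 2023.
(b) filing + 17 years → 8 December 2023.
Later of the two: 8 December 2023.
Appellate Stay Credit: +58 days → 4 February 2024.

February 4, 2024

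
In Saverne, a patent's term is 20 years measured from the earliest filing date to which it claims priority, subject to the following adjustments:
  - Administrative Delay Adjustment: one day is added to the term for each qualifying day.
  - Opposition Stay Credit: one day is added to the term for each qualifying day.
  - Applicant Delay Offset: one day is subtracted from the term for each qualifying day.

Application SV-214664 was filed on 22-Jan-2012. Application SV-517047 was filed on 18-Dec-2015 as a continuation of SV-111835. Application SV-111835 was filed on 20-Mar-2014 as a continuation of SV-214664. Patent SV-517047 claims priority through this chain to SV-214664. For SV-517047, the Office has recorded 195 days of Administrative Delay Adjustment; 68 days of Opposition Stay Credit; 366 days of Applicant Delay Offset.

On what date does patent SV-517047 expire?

Earliest priority filing: 22 January 2012.
Base term: 22 January 2012 + 20 years → 22 January 2032.
Administrative Delay Adjustment: +195 days → 4 August 2032.
Opposition Stay Credit: +68 days → 11 October 2032.
Applicant Delay Offset: −366 days → 11 October 2031.

2031-10-11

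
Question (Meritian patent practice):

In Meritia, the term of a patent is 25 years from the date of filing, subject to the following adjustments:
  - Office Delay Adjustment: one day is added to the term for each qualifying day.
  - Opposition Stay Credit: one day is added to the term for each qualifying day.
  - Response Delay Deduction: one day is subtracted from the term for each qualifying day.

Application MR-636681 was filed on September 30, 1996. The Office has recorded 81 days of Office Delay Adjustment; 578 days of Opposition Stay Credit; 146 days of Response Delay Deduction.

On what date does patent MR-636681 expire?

2023-02-25

Base term: filing date + 25 years → 30 September 2021.
Office Delay Adjustment: +81 days → 20 December 2021.
Opposition Stay Credit: +578 days → 21 July 2023.
Response Delay Deduction: −146 days → 25 February 2023.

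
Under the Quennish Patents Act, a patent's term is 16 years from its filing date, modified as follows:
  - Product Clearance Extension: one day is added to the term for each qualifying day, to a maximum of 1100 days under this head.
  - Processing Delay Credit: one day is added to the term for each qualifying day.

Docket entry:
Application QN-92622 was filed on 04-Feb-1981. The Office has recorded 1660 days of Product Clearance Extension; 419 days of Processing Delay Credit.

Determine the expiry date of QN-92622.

Base term: filing date + 16 years → 4 February 1997.
Product Clearance Extension: 1660 days claimed exceeds the 1100-day cap, so +1100 days → 9 February 2000.
Processing Delay Credit: +419 days → 3 April 2001.

April 3, 2001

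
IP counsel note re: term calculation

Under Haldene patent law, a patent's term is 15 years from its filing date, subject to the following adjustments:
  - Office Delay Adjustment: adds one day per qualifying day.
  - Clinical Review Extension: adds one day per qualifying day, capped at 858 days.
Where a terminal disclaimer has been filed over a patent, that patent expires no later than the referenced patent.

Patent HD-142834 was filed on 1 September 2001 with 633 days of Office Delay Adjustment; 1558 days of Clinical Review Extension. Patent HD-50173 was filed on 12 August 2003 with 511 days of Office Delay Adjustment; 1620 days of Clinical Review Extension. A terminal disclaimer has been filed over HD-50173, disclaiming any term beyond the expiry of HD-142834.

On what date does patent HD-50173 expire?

Natural term of HD-50173:
  Base: filing + 15 years → 12 August 2018.
  Office Delay Adjustment: +511 days → 5 January 2020.
  Clinical Review Extension: 1620 days claimed exceeds the 858-day cap, so +858 days → 12 May 2022.
Expiry of referenced patent HD-142834:
  Base: filing + 15 years → 1 September 2016.
  Office Delay Adjustment: +633 days → 27 May 2018.
  Clinical Review Extension: 1558 days claimed exceeds the 858-day cap, so +858 days → 1 October 2020.
Terminal disclaimer: HD-50173 expires on the earlier of 12 May 2022 and 1 October 2020.

2020-10-01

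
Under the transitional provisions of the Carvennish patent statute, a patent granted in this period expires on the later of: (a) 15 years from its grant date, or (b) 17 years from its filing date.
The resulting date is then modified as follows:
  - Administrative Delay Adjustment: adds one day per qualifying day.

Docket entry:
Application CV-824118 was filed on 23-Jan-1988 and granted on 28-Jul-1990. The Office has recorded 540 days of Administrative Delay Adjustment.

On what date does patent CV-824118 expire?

2007-01-19

(a) grant + 15 years → 28 July 2005.
(b) filing + 17 years → 23 January 2005.
Later of the two: 28 July 2005.
Administrative Delay Adjustment: +540 days → 19 January 2007.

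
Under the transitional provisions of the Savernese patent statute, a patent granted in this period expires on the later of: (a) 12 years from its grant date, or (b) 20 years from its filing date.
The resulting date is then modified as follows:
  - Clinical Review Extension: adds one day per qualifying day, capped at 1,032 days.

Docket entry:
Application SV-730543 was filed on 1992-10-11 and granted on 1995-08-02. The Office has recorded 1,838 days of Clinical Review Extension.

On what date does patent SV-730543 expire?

(a) grant + 12 years → 2 August 2007.
(b) filing + 20 years → 11 October 2012.
Later of the two: 11 October 2012.
Clinical Review Extension: 1838 days claimed exceeds the 1032-day cap, so +1032 days → 9 August 2015.

August 9, 2015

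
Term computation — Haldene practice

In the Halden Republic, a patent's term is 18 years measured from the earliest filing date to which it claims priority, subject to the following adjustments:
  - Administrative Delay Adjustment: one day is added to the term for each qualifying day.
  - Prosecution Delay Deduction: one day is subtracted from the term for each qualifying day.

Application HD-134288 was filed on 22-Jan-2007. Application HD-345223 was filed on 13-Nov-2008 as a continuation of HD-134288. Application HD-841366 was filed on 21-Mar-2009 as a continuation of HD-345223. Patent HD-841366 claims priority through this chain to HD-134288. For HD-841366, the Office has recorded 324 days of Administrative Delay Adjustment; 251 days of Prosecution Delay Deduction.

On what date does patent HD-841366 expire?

Earliest priority filing: 22 January 2007.
Base term: 22 January 2007 + 18 years → 22 January 2025.
Administrative Delay Adjustment: +324 days → 12 December 2025.
Prosecution Delay Deduction: −251 days → 5 April 2025.

April 5, 2025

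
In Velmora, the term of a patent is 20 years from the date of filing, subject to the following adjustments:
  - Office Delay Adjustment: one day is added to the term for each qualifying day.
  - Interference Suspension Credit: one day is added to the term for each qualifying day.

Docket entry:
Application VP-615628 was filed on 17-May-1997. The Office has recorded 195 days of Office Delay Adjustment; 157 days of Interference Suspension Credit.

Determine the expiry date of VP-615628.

2018-05-04

Base term: filing date + 20 years → 17 May 2017.
Office Delay Adjustment: +195 days → 28 November 2017.
Interference Suspension Credit: +157 days → 4 May 2018.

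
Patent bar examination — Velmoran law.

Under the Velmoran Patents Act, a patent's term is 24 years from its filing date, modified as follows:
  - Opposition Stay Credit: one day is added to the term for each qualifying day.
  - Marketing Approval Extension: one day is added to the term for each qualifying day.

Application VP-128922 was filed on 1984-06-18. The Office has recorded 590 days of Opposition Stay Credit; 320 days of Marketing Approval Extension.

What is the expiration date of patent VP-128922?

Base term: filing date + 24 years → 18 June 2008.
Opposition Stay Credit: +590 days → 29 January 2010.
Marketing Approval Extension: +320 days → 15 December 2010.

December 15, 2010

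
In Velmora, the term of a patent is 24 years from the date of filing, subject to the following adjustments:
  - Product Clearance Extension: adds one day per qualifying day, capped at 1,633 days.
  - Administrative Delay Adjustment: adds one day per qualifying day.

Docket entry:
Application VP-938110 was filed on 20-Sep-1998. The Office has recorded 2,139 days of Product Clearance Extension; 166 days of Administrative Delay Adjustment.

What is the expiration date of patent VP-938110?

2027-08-24

Base term: filing date + 24 years → 20 September 2022.
Product Clearance Extension: 2139 days claimed exceeds the 1633-day cap, so +1633 days → 11 March 2027.
Administrative Delay Adjustment: +166 days → 24 August 2027.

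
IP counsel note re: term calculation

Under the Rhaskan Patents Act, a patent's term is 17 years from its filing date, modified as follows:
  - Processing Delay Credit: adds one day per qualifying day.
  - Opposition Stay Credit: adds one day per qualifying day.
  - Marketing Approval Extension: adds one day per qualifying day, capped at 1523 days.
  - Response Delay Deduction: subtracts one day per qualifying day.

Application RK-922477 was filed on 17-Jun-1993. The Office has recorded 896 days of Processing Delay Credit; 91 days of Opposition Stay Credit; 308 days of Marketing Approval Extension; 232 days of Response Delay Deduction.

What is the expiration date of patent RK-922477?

2013-05-15

Base term: filing date + 17 years → 17 June 2010.
Processing Delay Credit: +896 days → 29 November 2012.
Opposition Stay Credit: +91 days → 28 February 2013.
Marketing Approval Extension: 308 days (within the 1523-day cap) → +308 days → 2 January 2014.
Response Delay Deduction: −232 days → 15 May 2013.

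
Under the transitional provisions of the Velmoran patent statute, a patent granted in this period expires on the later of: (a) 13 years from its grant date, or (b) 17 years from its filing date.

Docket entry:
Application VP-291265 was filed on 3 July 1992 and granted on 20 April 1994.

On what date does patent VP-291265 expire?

2009-07-03

(a) grant + 13 years → 20 April 2007.
(b) filing + 17 years → 3 July 2009.
Later of the two: 3 July 2009.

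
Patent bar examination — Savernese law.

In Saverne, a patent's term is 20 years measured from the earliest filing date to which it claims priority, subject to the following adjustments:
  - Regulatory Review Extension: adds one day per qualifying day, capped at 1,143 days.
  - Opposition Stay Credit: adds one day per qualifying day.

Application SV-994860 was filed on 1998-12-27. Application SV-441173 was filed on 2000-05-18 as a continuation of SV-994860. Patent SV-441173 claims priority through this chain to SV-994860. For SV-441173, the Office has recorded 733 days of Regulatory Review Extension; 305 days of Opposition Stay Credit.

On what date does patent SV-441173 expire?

Earliest priority filing: 27 December 1998.
Base term: 27 December 1998 + 20 years → 27 December 2018.
Regulatory Review Extension: 733 days (within the 1143-day cap) → +733 days → 29 December 2020.
Opposition Stay Credit: +305 days → 30 October 2021.

2021-10-30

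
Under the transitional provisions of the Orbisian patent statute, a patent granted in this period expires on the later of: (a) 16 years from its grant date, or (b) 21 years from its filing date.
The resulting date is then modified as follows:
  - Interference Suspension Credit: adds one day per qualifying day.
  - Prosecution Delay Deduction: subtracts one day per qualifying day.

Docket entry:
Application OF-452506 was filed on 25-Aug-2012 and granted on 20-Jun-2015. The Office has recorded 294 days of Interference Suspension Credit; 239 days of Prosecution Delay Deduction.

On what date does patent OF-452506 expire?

(a) grant + 16 years → 20 June 2031.
(b) filing + 21 years → 25 August 2033.
Later of the two: 25 August 2033.
Interference Suspension Credit: +294 days → 15 June 2034.
Prosecution Delay Deduction: −239 days → 19 October 2033.

2033-10-19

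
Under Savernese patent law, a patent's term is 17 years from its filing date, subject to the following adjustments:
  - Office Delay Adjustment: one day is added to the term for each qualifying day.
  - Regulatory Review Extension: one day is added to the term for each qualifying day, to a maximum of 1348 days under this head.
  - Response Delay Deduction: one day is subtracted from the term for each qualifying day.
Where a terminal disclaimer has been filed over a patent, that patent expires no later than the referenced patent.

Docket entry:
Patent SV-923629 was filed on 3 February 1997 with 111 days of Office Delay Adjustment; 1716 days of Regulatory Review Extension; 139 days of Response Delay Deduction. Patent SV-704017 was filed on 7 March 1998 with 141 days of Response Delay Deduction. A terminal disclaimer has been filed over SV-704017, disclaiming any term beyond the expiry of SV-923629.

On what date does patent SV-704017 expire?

October 17, 2014

Natural term of SV-704017:
  Base: filing + 17 years → 7 March 2015.
  Response Delay Deduction: −141 days → 17 October 2014.
Expiry of referenced patent SV-923629:
  Base: filing + 17 years → 3 February 2014.
  Office Delay Adjustment: +111 days → 25 May 2014.
  Regulatory Review Extension: 1716 days claimed exceeds the 1348-day cap, so +1348 days → 1 February 2018.
  Response Delay Deduction: −139 days → 15 September 2017.
Terminal disclaimer: SV-704017 expires on the earlier of 17 October 2014 and 15 September 2017.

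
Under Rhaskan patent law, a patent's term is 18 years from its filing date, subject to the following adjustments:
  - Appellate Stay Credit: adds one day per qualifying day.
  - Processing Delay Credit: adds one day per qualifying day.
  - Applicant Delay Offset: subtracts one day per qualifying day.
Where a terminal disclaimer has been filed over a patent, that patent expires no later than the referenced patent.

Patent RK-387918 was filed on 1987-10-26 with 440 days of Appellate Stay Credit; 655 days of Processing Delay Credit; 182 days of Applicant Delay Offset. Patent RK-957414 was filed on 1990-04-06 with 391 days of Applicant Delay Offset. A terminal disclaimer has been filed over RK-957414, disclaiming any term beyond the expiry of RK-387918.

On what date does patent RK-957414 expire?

2007-03-12

Natural term of RK-957414:
  Base: filing + 18 years → 6 April 2008.
  Applicant Delay Offset: −391 days → 12 March 2007.
Expiry of referenced patent RK-387918:
  Base: filing + 18 years → 26 October 2005.
  Appellate Stay Credit: +440 days → 9 January 2007.
  Processing Delay Credit: +655 days → 25 October 2008.
  Applicant Delay Offset: −182 days → 26 April 2008.
Terminal disclaimer: RK-957414 expires on the earlier of 12 March 2007 and 26 April 2008.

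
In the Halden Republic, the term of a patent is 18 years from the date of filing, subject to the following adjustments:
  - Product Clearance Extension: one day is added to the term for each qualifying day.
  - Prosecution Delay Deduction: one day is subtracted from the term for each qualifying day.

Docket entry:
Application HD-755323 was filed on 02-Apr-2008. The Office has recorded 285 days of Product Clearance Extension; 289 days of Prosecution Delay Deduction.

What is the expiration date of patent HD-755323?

Base term: filing date + 18 years → 2 April 2026.
Product Clearance Extension: +285 days → 12 January 2027.
Prosecution Delay Deduction: −289 days → 29 March 2026.

March 29, 2026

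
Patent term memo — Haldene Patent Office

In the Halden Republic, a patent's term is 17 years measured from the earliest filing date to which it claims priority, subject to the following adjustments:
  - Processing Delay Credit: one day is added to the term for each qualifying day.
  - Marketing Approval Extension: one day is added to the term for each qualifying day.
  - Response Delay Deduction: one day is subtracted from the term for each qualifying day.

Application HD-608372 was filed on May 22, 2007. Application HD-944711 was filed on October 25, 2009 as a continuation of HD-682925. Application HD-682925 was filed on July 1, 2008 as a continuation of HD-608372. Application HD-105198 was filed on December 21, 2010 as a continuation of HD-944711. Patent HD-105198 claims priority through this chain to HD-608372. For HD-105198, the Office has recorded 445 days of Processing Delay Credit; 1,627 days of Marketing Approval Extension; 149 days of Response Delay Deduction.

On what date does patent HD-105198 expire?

August 27, 2029

Earliest priority filing: 22 May 2007.
Base term: 22 May 2007 + 17 years → 22 May 2024.
Processing Delay Credit: +445 days → 10 August 2025.
Marketing Approval Extension: +1627 days → 23 January 2030.
Response Delay Deduction: −149 days → 27 August 2029.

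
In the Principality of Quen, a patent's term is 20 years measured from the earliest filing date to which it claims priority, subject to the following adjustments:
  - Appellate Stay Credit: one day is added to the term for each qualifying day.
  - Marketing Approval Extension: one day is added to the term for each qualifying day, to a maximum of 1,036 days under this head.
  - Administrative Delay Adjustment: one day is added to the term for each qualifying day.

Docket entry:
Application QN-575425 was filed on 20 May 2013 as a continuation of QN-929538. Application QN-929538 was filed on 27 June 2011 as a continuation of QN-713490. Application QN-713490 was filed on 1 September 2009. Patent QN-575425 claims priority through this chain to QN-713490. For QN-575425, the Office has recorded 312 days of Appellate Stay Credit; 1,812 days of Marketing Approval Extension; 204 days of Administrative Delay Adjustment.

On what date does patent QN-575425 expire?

Earliest priority filing: 1 September 2009.
Base term: 1 September 2009 + 20 years → 1 September 2029.
Appellate Stay Credit: +312 days → 10 July 2030.
Marketing Approval Extension: 1812 days claimed exceeds the 1036-day cap, so +1036 days → 11 May 2033.
Administrative Delay Adjustment: +204 days → 1 December 2033.

2033-12-01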